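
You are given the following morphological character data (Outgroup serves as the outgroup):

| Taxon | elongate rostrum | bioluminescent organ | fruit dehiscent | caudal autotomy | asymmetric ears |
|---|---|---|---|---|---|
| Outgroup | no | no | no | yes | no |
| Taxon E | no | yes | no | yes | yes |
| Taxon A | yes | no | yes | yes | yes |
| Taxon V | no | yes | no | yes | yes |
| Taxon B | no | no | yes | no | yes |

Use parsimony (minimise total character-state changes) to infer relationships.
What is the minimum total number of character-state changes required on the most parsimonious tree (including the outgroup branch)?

Character polarity is set by the outgroup: the derived state is whichever differs from the outgroup's state, so for caudal autotomy the derived state is 'no', and for the remaining characters it is 'yes'.
elongate rostrum (derived state 'yes') is unique to Taxon A (autapomorphy; uninformative for grouping).
bioluminescent organ (derived state 'yes') is shared by Taxon E and Taxon V — a synapomorphy uniting that clade.
fruit dehiscent: derived state 'yes' in Taxon A and Taxon B only — synapomorphy for {Taxon A, Taxon B}.
caudal autotomy: derived state 'no' in Taxon B only — an autapomorphy, so it tells us nothing about relationships among taxa.
asymmetric ears (derived state 'yes') is shared by all ingroup taxa — unites the whole ingroup.
Most parsimonious ingroup topology: ((Taxon E,Taxon V),(Taxon A,Taxon B)).
Changes per character on this tree: elongate rostrum: 1; bioluminescent organ: 1; fruit dehiscent: 1; caudal autotomy: 1; asymmetric ears: 1.
Total = 5.

5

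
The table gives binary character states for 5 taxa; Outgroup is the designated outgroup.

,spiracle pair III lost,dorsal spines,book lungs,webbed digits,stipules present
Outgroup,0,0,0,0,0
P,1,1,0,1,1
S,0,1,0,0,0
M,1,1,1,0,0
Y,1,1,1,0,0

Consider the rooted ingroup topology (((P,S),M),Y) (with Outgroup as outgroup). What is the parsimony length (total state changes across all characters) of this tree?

7

Map each character onto (((P,S),M),Y) (rooted by Outgroup) and count the minimum state changes it requires (Fitch parsimony):
spiracle pair III lost: 2; dorsal spines: 1; book lungs: 2; webbed digits: 1; stipules present: 1.
Total tree length = 7.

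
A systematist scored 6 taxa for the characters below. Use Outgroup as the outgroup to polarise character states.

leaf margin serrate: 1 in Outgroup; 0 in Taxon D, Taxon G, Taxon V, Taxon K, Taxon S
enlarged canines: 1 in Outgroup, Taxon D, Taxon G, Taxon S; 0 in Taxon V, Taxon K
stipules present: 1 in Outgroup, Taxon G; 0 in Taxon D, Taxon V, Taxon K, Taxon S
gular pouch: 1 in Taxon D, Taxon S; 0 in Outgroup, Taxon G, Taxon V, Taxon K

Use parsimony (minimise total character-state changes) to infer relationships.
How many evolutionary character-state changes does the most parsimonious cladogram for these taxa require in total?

4

Character polarity is set by the outgroup: the derived state is whichever differs from the outgroup's state, so for leaf margin serrate, enlarged canines, stipules present the derived state is '0', and for the remaining characters it is '1'.
All ingroup taxa share the derived state '0' for leaf margin serrate; it defines the ingroup but does not resolve relationships within it.
Only Taxon K and Taxon V show the derived state '0' for enlarged canines, supporting them as a clade.
Only Taxon D, Taxon K, Taxon S, and Taxon V show the derived state '0' for stipules present, supporting them as a clade.
gular pouch (derived state '1') is shared by Taxon D and Taxon S — a synapomorphy uniting that clade.
Most parsimonious ingroup topology: (((Taxon D,Taxon S),(Taxon V,Taxon K)),Taxon G).
Changes per character on this tree: leaf margin serrate: 1; enlarged canines: 1; stipules present: 1; gular pouch: 1.
Total = 4.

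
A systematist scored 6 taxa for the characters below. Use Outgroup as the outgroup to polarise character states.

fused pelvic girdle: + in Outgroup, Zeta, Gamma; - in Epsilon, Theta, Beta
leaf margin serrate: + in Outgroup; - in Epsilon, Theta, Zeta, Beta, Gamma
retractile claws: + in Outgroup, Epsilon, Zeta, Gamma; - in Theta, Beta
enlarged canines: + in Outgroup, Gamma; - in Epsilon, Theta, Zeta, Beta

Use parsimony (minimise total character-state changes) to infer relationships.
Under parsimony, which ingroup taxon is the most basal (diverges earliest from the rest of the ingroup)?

The outgroup has state '+' for every character, so '-' is the derived state throughout.
fused pelvic girdle (derived state '-') is shared by Beta, Epsilon, and Theta — a synapomorphy uniting that clade.
All ingroup taxa share the derived state '-' for leaf margin serrate; it defines the ingroup but does not resolve relationships within it.
retractile claws: derived state '-' in Beta and Theta only — synapomorphy for {Beta, Theta}.
enlarged canines (derived state '-') is shared by Beta, Epsilon, Theta, and Zeta — a synapomorphy uniting that clade.
Most parsimonious ingroup topology: (((Epsilon,(Theta,Beta)),Zeta),Gamma).
Gamma is sister to the clade containing all other ingroup taxa, so it is the earliest-diverging (most basal) ingroup lineage.

Gamma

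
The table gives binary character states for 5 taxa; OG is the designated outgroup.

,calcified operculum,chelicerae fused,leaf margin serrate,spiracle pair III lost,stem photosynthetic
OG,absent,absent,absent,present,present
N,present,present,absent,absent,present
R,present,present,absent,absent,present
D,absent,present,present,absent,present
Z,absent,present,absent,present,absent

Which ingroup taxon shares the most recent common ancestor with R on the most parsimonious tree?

Character polarity is set by the outgroup: the derived state is whichever differs from the outgroup's state, so for spiracle pair III lost, stem photosynthetic the derived state is 'absent', and for the remaining characters it is 'present'.
Only N and R show the derived state 'present' for calcified operculum, supporting them as a clade.
All ingroup taxa share the derived state 'present' for chelicerae fused; it defines the ingroup but does not resolve relationships within it.
leaf margin serrate (derived state 'present') is unique to D (autapomorphy; uninformative for grouping).
spiracle pair III lost: derived state 'absent' in D, N, and R only — synapomorphy for {D, N, R}.
stem photosynthetic (derived state 'absent') is unique to Z (autapomorphy; uninformative for grouping).
Most parsimonious ingroup topology: (((N,R),D),Z).
R and N form a cherry on this tree, so they are sister taxa.

N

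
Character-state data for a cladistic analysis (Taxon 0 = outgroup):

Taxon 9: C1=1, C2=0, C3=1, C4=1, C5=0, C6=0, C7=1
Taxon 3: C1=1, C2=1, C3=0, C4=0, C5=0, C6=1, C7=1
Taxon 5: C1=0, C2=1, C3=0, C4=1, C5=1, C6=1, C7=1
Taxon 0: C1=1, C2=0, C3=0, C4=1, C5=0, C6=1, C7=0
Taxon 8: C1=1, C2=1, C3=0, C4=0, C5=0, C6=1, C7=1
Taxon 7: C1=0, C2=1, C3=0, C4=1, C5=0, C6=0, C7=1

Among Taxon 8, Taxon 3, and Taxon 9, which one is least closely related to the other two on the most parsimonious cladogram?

Character polarity is set by the outgroup: the derived state is whichever differs from the outgroup's state, so for C1, C4, C6 the derived state is '0', and for the remaining characters it is '1'.
C1 (derived state '0') is shared by Taxon 5 and Taxon 7 — a synapomorphy uniting that clade.
C2 (derived state '1') is shared by Taxon 3, Taxon 5, Taxon 7, and Taxon 8 — a synapomorphy uniting that clade.
C3 (derived state '1') is unique to Taxon 9 (autapomorphy; uninformative for grouping).
Only Taxon 3 and Taxon 8 show the derived state '0' for C4, supporting them as a clade.
C5 (derived state '1') is unique to Taxon 5 (autapomorphy; uninformative for grouping).
C6 groups Taxon 7 and Taxon 9, which is incompatible with the clades supported by the remaining characters; treating it as convergent (homoplasy) costs fewer steps than any alternative tree.
All ingroup taxa share the derived state '1' for C7; it defines the ingroup but does not resolve relationships within it.
Most parsimonious ingroup topology: (((Taxon 8,Taxon 3),(Taxon 7,Taxon 5)),Taxon 9).
Taxon 8 and Taxon 3 share a more recent common ancestor with each other than either does with Taxon 9, so Taxon 9 is the least closely related of the three.

Taxon 9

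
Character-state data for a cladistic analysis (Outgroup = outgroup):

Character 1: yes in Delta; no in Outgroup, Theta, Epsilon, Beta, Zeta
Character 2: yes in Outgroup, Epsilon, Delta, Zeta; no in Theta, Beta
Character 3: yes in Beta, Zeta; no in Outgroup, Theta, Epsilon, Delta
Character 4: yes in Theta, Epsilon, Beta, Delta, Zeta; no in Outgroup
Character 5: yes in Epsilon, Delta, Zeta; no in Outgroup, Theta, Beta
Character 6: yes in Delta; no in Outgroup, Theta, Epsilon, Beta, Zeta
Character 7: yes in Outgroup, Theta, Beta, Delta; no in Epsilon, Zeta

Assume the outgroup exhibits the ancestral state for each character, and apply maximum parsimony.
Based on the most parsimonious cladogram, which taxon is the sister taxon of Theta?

Beta

Character polarity is set by the outgroup: the derived state is whichever differs from the outgroup's state, so for Character 2, Character 7 the derived state is 'no', and for the remaining characters it is 'yes'.
Character 1: derived state 'yes' in Delta only — an autapomorphy, so it tells us nothing about relationships among taxa.
Only Beta and Theta show the derived state 'no' for Character 2, supporting them as a clade.
Character 3 (state 'yes') occurs in Beta and Zeta but conflicts with the nesting implied by the other characters — most parsimoniously interpreted as homoplasy.
All ingroup taxa share the derived state 'yes' for Character 4; it defines the ingroup but does not resolve relationships within it.
Character 5: derived state 'yes' in Delta, Epsilon, and Zeta only — synapomorphy for {Delta, Epsilon, Zeta}.
Character 6 (derived state 'yes') is unique to Delta (autapomorphy; uninformative for grouping).
Character 7 (derived state 'no') is shared by Epsilon and Zeta — a synapomorphy uniting that clade.
Most parsimonious ingroup topology: ((Theta,Beta),((Epsilon,Zeta),Delta)).
Theta and Beta form a cherry on this tree, so they are sister taxa.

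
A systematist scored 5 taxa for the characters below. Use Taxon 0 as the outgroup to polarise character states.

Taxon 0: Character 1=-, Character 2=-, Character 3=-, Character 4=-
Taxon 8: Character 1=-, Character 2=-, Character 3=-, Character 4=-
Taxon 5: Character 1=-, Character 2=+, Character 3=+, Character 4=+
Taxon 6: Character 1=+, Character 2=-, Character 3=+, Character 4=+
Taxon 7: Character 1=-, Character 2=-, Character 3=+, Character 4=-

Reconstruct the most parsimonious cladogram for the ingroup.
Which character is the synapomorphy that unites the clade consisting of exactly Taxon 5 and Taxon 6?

The outgroup has state '-' for every character, so '+' is the derived state throughout.
Character 1 (derived state '+') is unique to Taxon 6 (autapomorphy; uninformative for grouping).
Character 2 (derived state '+') is unique to Taxon 5 (autapomorphy; uninformative for grouping).
Character 3 (derived state '+') is shared by Taxon 5, Taxon 6, and Taxon 7 — a synapomorphy uniting that clade.
Character 4: derived state '+' in Taxon 5 and Taxon 6 only — synapomorphy for {Taxon 5, Taxon 6}.
Most parsimonious ingroup topology: (Taxon 8,((Taxon 5,Taxon 6),Taxon 7)).
The clade {Taxon 5, Taxon 6} is supported by Character 4: its derived state '+' occurs in exactly those taxa and in no other taxon (including the outgroup).

Character 4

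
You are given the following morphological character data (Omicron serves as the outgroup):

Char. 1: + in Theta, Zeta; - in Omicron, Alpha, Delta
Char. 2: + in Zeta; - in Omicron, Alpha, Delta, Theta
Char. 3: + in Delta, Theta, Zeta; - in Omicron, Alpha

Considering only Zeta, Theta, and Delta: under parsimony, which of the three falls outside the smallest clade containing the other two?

Delta

The outgroup has state '-' for every character, so '+' is the derived state throughout.
Char. 1: derived state '+' in Theta and Zeta only — synapomorphy for {Theta, Zeta}.
Char. 2 (derived state '+') is unique to Zeta (autapomorphy; uninformative for grouping).
Only Delta, Theta, and Zeta show the derived state '+' for Char. 3, supporting them as a clade.
Most parsimonious ingroup topology: (Alpha,(Delta,(Theta,Zeta))).
Zeta and Theta share a more recent common ancestor with each other than either does with Delta, so Delta is the least closely related of the three.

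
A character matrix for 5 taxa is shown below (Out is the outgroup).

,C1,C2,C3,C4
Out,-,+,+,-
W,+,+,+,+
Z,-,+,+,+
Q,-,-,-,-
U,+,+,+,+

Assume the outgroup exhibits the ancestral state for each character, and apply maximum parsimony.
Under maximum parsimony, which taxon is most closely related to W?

U

Character polarity is set by the outgroup: the derived state is whichever differs from the outgroup's state, so for C2, C3 the derived state is '-', and for the remaining characters it is '+'.
C1: derived state '+' in U and W only — synapomorphy for {U, W}.
C2 (derived state '-') is unique to Q (autapomorphy; uninformative for grouping).
C3 (derived state '-') is unique to Q (autapomorphy; uninformative for grouping).
Only U, W, and Z show the derived state '+' for C4, supporting them as a clade.
Most parsimonious ingroup topology: (((W,U),Z),Q).
W and U form a cherry on this tree, so they are sister taxa.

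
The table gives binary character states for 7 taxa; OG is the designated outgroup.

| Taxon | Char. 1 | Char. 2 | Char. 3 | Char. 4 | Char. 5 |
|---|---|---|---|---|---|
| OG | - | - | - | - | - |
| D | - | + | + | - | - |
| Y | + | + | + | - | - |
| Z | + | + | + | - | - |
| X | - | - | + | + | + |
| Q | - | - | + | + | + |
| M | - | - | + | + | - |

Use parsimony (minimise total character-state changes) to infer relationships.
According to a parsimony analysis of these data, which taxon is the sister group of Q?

The outgroup has state '-' for every character, so '+' is the derived state throughout.
Only Y and Z show the derived state '+' for Char. 1, supporting them as a clade.
Char. 2 (derived state '+') is shared by D, Y, and Z — a synapomorphy uniting that clade.
All ingroup taxa share the derived state '+' for Char. 3; it defines the ingroup but does not resolve relationships within it.
Only M, Q, and X show the derived state '+' for Char. 4, supporting them as a clade.
Only Q and X show the derived state '+' for Char. 5, supporting them as a clade.
Most parsimonious ingroup topology: ((D,(Y,Z)),((X,Q),M)).
Q and X form a cherry on this tree, so they are sister taxa.

X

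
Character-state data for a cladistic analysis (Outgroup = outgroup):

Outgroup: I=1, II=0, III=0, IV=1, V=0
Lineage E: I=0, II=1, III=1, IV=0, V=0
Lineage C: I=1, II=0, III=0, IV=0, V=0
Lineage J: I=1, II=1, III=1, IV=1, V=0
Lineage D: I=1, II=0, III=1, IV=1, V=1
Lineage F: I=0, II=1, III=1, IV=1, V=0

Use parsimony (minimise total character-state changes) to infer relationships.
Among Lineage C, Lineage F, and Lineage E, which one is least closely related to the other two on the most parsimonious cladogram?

Lineage C

Character polarity is set by the outgroup: the derived state is whichever differs from the outgroup's state, so for I, IV the derived state is '0', and for the remaining characters it is '1'.
Only Lineage E and Lineage F show the derived state '0' for I, supporting them as a clade.
II: derived state '1' in Lineage E, Lineage F, and Lineage J only — synapomorphy for {Lineage E, Lineage F, Lineage J}.
III (derived state '1') is shared by Lineage D, Lineage E, Lineage F, and Lineage J — a synapomorphy uniting that clade.
IV (state '0') occurs in Lineage C and Lineage E but conflicts with the nesting implied by the other characters — most parsimoniously interpreted as homoplasy.
V: derived state '1' in Lineage D only — an autapomorphy, so it tells us nothing about relationships among taxa.
Most parsimonious ingroup topology: ((((Lineage E,Lineage F),Lineage J),Lineage D),Lineage C).
Lineage E and Lineage F share a more recent common ancestor with each other than either does with Lineage C, so Lineage C is the least closely related of the three.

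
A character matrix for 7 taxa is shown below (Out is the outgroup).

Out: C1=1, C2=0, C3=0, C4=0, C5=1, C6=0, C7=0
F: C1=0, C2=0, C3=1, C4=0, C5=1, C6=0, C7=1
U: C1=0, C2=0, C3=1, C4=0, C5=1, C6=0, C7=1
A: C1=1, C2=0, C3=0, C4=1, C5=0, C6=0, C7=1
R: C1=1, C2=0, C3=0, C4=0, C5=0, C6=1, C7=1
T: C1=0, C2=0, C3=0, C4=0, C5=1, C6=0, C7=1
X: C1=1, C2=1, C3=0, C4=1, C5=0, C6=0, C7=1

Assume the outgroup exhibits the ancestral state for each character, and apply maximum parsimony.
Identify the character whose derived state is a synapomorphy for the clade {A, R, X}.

Character polarity is set by the outgroup: the derived state is whichever differs from the outgroup's state, so for C1, C5 the derived state is '0', and for the remaining characters it is '1'.
Only F, T, and U show the derived state '0' for C1, supporting them as a clade.
C2: derived state '1' in X only — an autapomorphy, so it tells us nothing about relationships among taxa.
Only F and U show the derived state '1' for C3, supporting them as a clade.
C4 (derived state '1') is shared by A and X — a synapomorphy uniting that clade.
C5 (derived state '0') is shared by A, R, and X — a synapomorphy uniting that clade.
C6 (derived state '1') is unique to R (autapomorphy; uninformative for grouping).
All ingroup taxa share the derived state '1' for C7; it defines the ingroup but does not resolve relationships within it.
Most parsimonious ingroup topology: (((F,U),T),((A,X),R)).
The clade {A, R, X} is supported by C5: its derived state '0' occurs in exactly those taxa and in no other taxon (including the outgroup).

C5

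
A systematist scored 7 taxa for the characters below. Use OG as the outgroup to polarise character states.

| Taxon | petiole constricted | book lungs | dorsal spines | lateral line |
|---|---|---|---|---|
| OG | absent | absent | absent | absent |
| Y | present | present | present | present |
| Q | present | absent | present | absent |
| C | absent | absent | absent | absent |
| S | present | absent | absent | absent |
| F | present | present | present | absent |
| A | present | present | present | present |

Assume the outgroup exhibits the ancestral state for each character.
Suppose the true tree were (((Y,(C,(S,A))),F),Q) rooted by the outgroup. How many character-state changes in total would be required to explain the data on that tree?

10

Map each character onto (((Y,(C,(S,A))),F),Q) (rooted by OG) and count the minimum state changes it requires (Fitch parsimony):
petiole constricted: 2; book lungs: 3; dorsal spines: 3; lateral line: 2.
Total tree length = 10.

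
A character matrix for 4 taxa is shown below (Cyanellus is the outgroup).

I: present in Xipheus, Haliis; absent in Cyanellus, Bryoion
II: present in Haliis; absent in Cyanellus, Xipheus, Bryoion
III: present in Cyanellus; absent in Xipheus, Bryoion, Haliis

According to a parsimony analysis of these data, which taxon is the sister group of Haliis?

Character polarity is set by the outgroup: the derived state is whichever differs from the outgroup's state, so for III the derived state is 'absent', and for the remaining characters it is 'present'.
Only Haliis and Xipheus show the derived state 'present' for I, supporting them as a clade.
II: derived state 'present' in Haliis only — an autapomorphy, so it tells us nothing about relationships among taxa.
All ingroup taxa share the derived state 'absent' for III; it defines the ingroup but does not resolve relationships within it.
Most parsimonious ingroup topology: (Bryoion,(Xipheus,Haliis)).
Haliis and Xipheus form a cherry on this tree, so they are sister taxa.

Xipheus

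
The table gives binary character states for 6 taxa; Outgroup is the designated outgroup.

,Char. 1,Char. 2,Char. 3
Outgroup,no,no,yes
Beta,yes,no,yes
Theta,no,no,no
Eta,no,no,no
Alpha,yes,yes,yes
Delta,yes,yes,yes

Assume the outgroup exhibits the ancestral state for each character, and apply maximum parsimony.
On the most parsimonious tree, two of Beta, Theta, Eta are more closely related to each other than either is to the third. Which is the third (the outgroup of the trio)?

Character polarity is set by the outgroup: the derived state is whichever differs from the outgroup's state, so for Char. 3 the derived state is 'no', and for the remaining characters it is 'yes'.
Char. 1: derived state 'yes' in Alpha, Beta, and Delta only — synapomorphy for {Alpha, Beta, Delta}.
Only Alpha and Delta show the derived state 'yes' for Char. 2, supporting them as a clade.
Char. 3: derived state 'no' in Eta and Theta only — synapomorphy for {Eta, Theta}.
Most parsimonious ingroup topology: ((Beta,(Alpha,Delta)),(Theta,Eta)).
Eta and Theta share a more recent common ancestor with each other than either does with Beta, so Beta is the least closely related of the three.

Beta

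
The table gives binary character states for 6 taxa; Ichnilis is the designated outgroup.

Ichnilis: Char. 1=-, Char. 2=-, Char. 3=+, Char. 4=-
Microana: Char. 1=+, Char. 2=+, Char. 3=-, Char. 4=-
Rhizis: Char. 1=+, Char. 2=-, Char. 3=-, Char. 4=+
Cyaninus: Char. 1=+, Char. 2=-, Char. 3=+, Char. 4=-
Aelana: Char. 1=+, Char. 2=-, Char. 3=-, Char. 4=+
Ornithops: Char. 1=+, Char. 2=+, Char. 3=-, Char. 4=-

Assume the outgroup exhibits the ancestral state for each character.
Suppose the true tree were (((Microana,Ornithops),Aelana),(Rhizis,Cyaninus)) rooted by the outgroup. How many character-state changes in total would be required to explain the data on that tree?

Map each character onto (((Microana,Ornithops),Aelana),(Rhizis,Cyaninus)) (rooted by Ichnilis) and count the minimum state changes it requires (Fitch parsimony):
Char. 1: 1; Char. 2: 1; Char. 3: 2; Char. 4: 2.
Total tree length = 6.

6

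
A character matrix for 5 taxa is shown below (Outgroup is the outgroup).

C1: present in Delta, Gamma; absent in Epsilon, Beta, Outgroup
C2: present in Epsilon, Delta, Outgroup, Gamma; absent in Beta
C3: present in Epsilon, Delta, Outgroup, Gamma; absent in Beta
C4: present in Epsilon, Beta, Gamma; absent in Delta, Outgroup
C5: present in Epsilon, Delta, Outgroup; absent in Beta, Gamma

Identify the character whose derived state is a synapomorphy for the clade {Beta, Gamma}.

C5

Character polarity is set by the outgroup: the derived state is whichever differs from the outgroup's state, so for C2, C3, C5 the derived state is 'absent', and for the remaining characters it is 'present'.
C1 groups Delta and Gamma, which is incompatible with the clades supported by the remaining characters; treating it as convergent (homoplasy) costs fewer steps than any alternative tree.
C2 (derived state 'absent') is unique to Beta (autapomorphy; uninformative for grouping).
C3: derived state 'absent' in Beta only — an autapomorphy, so it tells us nothing about relationships among taxa.
Only Beta, Epsilon, and Gamma show the derived state 'present' for C4, supporting them as a clade.
C5 (derived state 'absent') is shared by Beta and Gamma — a synapomorphy uniting that clade.
Most parsimonious ingroup topology: (((Gamma,Beta),Epsilon),Delta).
The clade {Beta, Gamma} is supported by C5: its derived state 'absent' occurs in exactly those taxa and in no other taxon (including the outgroup).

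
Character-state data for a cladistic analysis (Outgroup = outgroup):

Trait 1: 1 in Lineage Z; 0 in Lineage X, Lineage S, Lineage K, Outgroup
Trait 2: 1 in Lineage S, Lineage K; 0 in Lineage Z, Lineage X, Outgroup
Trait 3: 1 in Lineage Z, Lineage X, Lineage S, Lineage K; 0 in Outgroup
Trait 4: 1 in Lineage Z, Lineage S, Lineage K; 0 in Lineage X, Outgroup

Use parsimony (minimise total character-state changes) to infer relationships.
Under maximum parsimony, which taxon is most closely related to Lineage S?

Lineage K

The outgroup has state '0' for every character, so '1' is the derived state throughout.
Trait 1 (derived state '1') is unique to Lineage Z (autapomorphy; uninformative for grouping).
Trait 2: derived state '1' in Lineage K and Lineage S only — synapomorphy for {Lineage K, Lineage S}.
All ingroup taxa share the derived state '1' for Trait 3; it defines the ingroup but does not resolve relationships within it.
Trait 4: derived state '1' in Lineage K, Lineage S, and Lineage Z only — synapomorphy for {Lineage K, Lineage S, Lineage Z}.
Most parsimonious ingroup topology: (((Lineage S,Lineage K),Lineage Z),Lineage X).
Lineage S and Lineage K form a cherry on this tree, so they are sister taxa.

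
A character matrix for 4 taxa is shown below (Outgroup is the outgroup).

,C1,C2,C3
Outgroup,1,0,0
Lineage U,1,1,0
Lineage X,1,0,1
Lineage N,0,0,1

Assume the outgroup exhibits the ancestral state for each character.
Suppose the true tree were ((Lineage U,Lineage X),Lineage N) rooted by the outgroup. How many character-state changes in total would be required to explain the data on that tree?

4

Map each character onto ((Lineage U,Lineage X),Lineage N) (rooted by Outgroup) and count the minimum state changes it requires (Fitch parsimony):
C1: 1; C2: 1; C3: 2.
Total tree length = 4.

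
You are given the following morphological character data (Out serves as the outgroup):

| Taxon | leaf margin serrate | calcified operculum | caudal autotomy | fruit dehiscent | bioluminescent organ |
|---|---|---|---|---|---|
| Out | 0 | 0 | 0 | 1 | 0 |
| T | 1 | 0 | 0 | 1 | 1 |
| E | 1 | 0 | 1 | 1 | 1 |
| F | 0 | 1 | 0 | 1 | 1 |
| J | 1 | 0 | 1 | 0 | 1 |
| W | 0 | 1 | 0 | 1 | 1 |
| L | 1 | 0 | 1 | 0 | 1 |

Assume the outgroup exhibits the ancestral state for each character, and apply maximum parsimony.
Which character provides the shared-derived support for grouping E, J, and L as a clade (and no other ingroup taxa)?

Character polarity is set by the outgroup: the derived state is whichever differs from the outgroup's state, so for fruit dehiscent the derived state is '0', and for the remaining characters it is '1'.
leaf margin serrate: derived state '1' in E, J, L, and T only — synapomorphy for {E, J, L, T}.
Only F and W show the derived state '1' for calcified operculum, supporting them as a clade.
caudal autotomy (derived state '1') is shared by E, J, and L — a synapomorphy uniting that clade.
fruit dehiscent (derived state '0') is shared by J and L — a synapomorphy uniting that clade.
All ingroup taxa share the derived state '1' for bioluminescent organ; it defines the ingroup but does not resolve relationships within it.
Most parsimonious ingroup topology: ((T,(E,(J,L))),(F,W)).
The clade {E, J, L} is supported by caudal autotomy: its derived state '1' occurs in exactly those taxa and in no other taxon (including the outgroup).

caudal autotomy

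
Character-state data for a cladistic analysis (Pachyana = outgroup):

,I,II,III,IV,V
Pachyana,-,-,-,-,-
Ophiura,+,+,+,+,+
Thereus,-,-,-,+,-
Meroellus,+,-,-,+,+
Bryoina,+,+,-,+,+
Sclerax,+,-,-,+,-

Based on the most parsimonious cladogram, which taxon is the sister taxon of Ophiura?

Bryoina

The outgroup has state '-' for every character, so '+' is the derived state throughout.
I (derived state '+') is shared by Bryoina, Meroellus, Ophiura, and Sclerax — a synapomorphy uniting that clade.
II (derived state '+') is shared by Bryoina and Ophiura — a synapomorphy uniting that clade.
III (derived state '+') is unique to Ophiura (autapomorphy; uninformative for grouping).
IV (derived state '+') is shared by all ingroup taxa — unites the whole ingroup.
V: derived state '+' in Bryoina, Meroellus, and Ophiura only — synapomorphy for {Bryoina, Meroellus, Ophiura}.
Most parsimonious ingroup topology: ((((Ophiura,Bryoina),Meroellus),Sclerax),Thereus).
Ophiura and Bryoina form a cherry on this tree, so they are sister taxa.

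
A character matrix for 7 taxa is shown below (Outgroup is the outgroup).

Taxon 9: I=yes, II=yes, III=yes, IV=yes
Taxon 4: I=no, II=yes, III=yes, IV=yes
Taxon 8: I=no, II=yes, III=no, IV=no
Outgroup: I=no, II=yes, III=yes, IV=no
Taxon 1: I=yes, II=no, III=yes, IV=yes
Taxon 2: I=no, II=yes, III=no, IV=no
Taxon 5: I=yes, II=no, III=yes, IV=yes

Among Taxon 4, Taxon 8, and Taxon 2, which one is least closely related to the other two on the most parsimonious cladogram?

Taxon 4

Character polarity is set by the outgroup: the derived state is whichever differs from the outgroup's state, so for II, III the derived state is 'no', and for the remaining characters it is 'yes'.
I (derived state 'yes') is shared by Taxon 1, Taxon 5, and Taxon 9 — a synapomorphy uniting that clade.
Only Taxon 1 and Taxon 5 show the derived state 'no' for II, supporting them as a clade.
Only Taxon 2 and Taxon 8 show the derived state 'no' for III, supporting them as a clade.
IV: derived state 'yes' in Taxon 1, Taxon 4, Taxon 5, and Taxon 9 only — synapomorphy for {Taxon 1, Taxon 4, Taxon 5, Taxon 9}.
Most parsimonious ingroup topology: ((((Taxon 1,Taxon 5),Taxon 9),Taxon 4),(Taxon 2,Taxon 8)).
Taxon 2 and Taxon 8 share a more recent common ancestor with each other than either does with Taxon 4, so Taxon 4 is the least closely related of the three.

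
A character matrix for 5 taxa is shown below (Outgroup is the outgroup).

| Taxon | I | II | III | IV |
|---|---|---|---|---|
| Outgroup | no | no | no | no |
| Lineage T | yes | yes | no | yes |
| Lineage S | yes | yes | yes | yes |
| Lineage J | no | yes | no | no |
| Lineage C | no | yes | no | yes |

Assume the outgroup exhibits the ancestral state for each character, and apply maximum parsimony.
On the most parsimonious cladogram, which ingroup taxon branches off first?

Lineage J

The outgroup has state 'no' for every character, so 'yes' is the derived state throughout.
I: derived state 'yes' in Lineage S and Lineage T only — synapomorphy for {Lineage S, Lineage T}.
II (derived state 'yes') is shared by all ingroup taxa — unites the whole ingroup.
III (derived state 'yes') is unique to Lineage S (autapomorphy; uninformative for grouping).
IV (derived state 'yes') is shared by Lineage C, Lineage S, and Lineage T — a synapomorphy uniting that clade.
Most parsimonious ingroup topology: (((Lineage T,Lineage S),Lineage C),Lineage J).
Lineage J is sister to the clade containing all other ingroup taxa, so it is the earliest-diverging (most basal) ingroup lineage.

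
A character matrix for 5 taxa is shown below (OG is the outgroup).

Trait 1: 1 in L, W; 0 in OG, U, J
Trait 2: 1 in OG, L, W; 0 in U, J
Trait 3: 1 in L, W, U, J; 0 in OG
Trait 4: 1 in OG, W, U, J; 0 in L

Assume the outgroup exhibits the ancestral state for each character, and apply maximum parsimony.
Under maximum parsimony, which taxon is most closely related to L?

W

Character polarity is set by the outgroup: the derived state is whichever differs from the outgroup's state, so for Trait 2, Trait 4 the derived state is '0', and for the remaining characters it is '1'.
Only L and W show the derived state '1' for Trait 1, supporting them as a clade.
Trait 2: derived state '0' in J and U only — synapomorphy for {J, U}.
All ingroup taxa share the derived state '1' for Trait 3; it defines the ingroup but does not resolve relationships within it.
Trait 4 (derived state '0') is unique to L (autapomorphy; uninformative for grouping).
Most parsimonious ingroup topology: ((L,W),(U,J)).
L and W form a cherry on this tree, so they are sister taxa.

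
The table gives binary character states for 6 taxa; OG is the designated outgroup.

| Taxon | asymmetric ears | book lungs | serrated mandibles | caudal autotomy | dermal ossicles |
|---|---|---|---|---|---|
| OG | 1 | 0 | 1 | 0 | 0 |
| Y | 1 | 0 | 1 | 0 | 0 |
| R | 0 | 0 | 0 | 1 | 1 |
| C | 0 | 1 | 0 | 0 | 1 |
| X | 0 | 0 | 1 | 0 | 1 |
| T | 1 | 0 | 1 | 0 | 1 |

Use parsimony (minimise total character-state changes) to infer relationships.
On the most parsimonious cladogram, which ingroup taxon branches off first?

Y

Character polarity is set by the outgroup: the derived state is whichever differs from the outgroup's state, so for asymmetric ears, serrated mandibles the derived state is '0', and for the remaining characters it is '1'.
asymmetric ears: derived state '0' in C, R, and X only — synapomorphy for {C, R, X}.
book lungs (derived state '1') is unique to C (autapomorphy; uninformative for grouping).
Only C and R show the derived state '0' for serrated mandibles, supporting them as a clade.
caudal autotomy: derived state '1' in R only — an autapomorphy, so it tells us nothing about relationships among taxa.
Only C, R, T, and X show the derived state '1' for dermal ossicles, supporting them as a clade.
Most parsimonious ingroup topology: (Y,(((R,C),X),T)).
Y is sister to the clade containing all other ingroup taxa, so it is the earliest-diverging (most basal) ingroup lineage.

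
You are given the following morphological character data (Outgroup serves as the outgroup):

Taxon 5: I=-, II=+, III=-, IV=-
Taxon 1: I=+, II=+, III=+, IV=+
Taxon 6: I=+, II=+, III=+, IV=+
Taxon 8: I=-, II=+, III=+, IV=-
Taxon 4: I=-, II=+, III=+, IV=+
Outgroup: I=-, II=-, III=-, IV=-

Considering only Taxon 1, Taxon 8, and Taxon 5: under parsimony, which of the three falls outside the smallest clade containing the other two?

Taxon 5

The outgroup has state '-' for every character, so '+' is the derived state throughout.
I: derived state '+' in Taxon 1 and Taxon 6 only — synapomorphy for {Taxon 1, Taxon 6}.
II (derived state '+') is shared by all ingroup taxa — unites the whole ingroup.
III (derived state '+') is shared by Taxon 1, Taxon 4, Taxon 6, and Taxon 8 — a synapomorphy uniting that clade.
IV: derived state '+' in Taxon 1, Taxon 4, and Taxon 6 only — synapomorphy for {Taxon 1, Taxon 4, Taxon 6}.
Most parsimonious ingroup topology: (Taxon 5,(((Taxon 6,Taxon 1),Taxon 4),Taxon 8)).
Taxon 8 and Taxon 1 share a more recent common ancestor with each other than either does with Taxon 5, so Taxon 5 is the least closely related of the three.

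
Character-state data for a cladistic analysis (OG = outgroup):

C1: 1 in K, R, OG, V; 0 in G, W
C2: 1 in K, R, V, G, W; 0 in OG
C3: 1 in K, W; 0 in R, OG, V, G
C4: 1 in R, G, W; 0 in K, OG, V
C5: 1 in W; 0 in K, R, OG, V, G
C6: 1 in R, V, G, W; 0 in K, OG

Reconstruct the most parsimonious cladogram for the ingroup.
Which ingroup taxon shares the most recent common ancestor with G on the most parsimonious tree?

Character polarity is set by the outgroup: the derived state is whichever differs from the outgroup's state, so for C1 the derived state is '0', and for the remaining characters it is '1'.
Only G and W show the derived state '0' for C1, supporting them as a clade.
All ingroup taxa share the derived state '1' for C2; it defines the ingroup but does not resolve relationships within it.
C3 groups K and W, which is incompatible with the clades supported by the remaining characters; treating it as convergent (homoplasy) costs fewer steps than any alternative tree.
C4 (derived state '1') is shared by G, R, and W — a synapomorphy uniting that clade.
C5 (derived state '1') is unique to W (autapomorphy; uninformative for grouping).
Only G, R, V, and W show the derived state '1' for C6, supporting them as a clade.
Most parsimonious ingroup topology: (((R,(W,G)),V),K).
G and W form a cherry on this tree, so they are sister taxa.

W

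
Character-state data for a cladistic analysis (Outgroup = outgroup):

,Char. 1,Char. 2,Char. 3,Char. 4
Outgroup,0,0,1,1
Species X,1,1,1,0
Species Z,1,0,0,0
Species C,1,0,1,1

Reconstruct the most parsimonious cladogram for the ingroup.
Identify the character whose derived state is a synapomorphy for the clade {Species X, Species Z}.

Character polarity is set by the outgroup: the derived state is whichever differs from the outgroup's state, so for Char. 3, Char. 4 the derived state is '0', and for the remaining characters it is '1'.
Char. 1 (derived state '1') is shared by all ingroup taxa — unites the whole ingroup.
Char. 2: derived state '1' in Species X only — an autapomorphy, so it tells us nothing about relationships among taxa.
Char. 3: derived state '0' in Species Z only — an autapomorphy, so it tells us nothing about relationships among taxa.
Only Species X and Species Z show the derived state '0' for Char. 4, supporting them as a clade.
Most parsimonious ingroup topology: ((Species X,Species Z),Species C).
The clade {Species X, Species Z} is supported by Char. 4: its derived state '0' occurs in exactly those taxa and in no other taxon (including the outgroup).

Char. 4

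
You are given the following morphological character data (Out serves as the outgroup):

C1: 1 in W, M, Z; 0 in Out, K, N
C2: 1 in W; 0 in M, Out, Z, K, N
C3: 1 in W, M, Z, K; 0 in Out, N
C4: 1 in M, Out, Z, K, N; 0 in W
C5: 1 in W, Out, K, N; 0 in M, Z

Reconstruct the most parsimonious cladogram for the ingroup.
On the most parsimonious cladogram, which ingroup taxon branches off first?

N

Character polarity is set by the outgroup: the derived state is whichever differs from the outgroup's state, so for C4, C5 the derived state is '0', and for the remaining characters it is '1'.
C1: derived state '1' in M, W, and Z only — synapomorphy for {M, W, Z}.
C2: derived state '1' in W only — an autapomorphy, so it tells us nothing about relationships among taxa.
C3 (derived state '1') is shared by K, M, W, and Z — a synapomorphy uniting that clade.
C4 (derived state '0') is unique to W (autapomorphy; uninformative for grouping).
C5: derived state '0' in M and Z only — synapomorphy for {M, Z}.
Most parsimonious ingroup topology: ((((M,Z),W),K),N).
N is sister to the clade containing all other ingroup taxa, so it is the earliest-diverging (most basal) ingroup lineage.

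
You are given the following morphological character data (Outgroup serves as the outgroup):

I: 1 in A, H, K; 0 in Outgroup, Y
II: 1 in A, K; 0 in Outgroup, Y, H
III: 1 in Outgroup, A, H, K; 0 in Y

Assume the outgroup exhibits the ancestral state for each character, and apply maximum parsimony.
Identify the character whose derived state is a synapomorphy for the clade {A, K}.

II

Character polarity is set by the outgroup: the derived state is whichever differs from the outgroup's state, so for III the derived state is '0', and for the remaining characters it is '1'.
I: derived state '1' in A, H, and K only — synapomorphy for {A, H, K}.
II (derived state '1') is shared by A and K — a synapomorphy uniting that clade.
III (derived state '0') is unique to Y (autapomorphy; uninformative for grouping).
Most parsimonious ingroup topology: (((A,K),H),Y).
The clade {A, K} is supported by II: its derived state '1' occurs in exactly those taxa and in no other taxon (including the outgroup).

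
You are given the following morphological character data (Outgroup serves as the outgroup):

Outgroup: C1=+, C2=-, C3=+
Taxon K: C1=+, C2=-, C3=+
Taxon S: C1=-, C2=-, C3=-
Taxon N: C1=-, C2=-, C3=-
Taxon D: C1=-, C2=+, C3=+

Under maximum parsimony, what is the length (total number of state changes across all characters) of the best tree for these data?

3

Character polarity is set by the outgroup: the derived state is whichever differs from the outgroup's state, so for C1, C3 the derived state is '-', and for the remaining characters it is '+'.
C1 (derived state '-') is shared by Taxon D, Taxon N, and Taxon S — a synapomorphy uniting that clade.
C2: derived state '+' in Taxon D only — an autapomorphy, so it tells us nothing about relationships among taxa.
Only Taxon N and Taxon S show the derived state '-' for C3, supporting them as a clade.
Most parsimonious ingroup topology: (Taxon K,((Taxon S,Taxon N),Taxon D)).
Changes per character on this tree: C1: 1; C2: 1; C3: 1.
Total = 3.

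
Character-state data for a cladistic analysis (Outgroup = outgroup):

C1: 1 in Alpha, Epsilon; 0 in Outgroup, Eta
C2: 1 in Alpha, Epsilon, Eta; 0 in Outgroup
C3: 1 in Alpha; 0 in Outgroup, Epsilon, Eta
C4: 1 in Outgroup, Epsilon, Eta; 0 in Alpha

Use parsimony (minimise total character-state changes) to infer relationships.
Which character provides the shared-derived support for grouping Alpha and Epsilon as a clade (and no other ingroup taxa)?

Character polarity is set by the outgroup: the derived state is whichever differs from the outgroup's state, so for C4 the derived state is '0', and for the remaining characters it is '1'.
C1 (derived state '1') is shared by Alpha and Epsilon — a synapomorphy uniting that clade.
All ingroup taxa share the derived state '1' for C2; it defines the ingroup but does not resolve relationships within it.
C3: derived state '1' in Alpha only — an autapomorphy, so it tells us nothing about relationships among taxa.
C4: derived state '0' in Alpha only — an autapomorphy, so it tells us nothing about relationships among taxa.
Most parsimonious ingroup topology: ((Alpha,Epsilon),Eta).
The clade {Alpha, Epsilon} is supported by C1: its derived state '1' occurs in exactly those taxa and in no other taxon (including the outgroup).

C1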